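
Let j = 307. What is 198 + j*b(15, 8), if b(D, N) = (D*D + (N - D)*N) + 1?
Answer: 52388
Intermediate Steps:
b(D, N) = 1 + D² + N*(N - D) (b(D, N) = (D² + N*(N - D)) + 1 = 1 + D² + N*(N - D))
198 + j*b(15, 8) = 198 + 307*(1 + 15² + 8² - 1*15*8) = 198 + 307*(1 + 225 + 64 - 120) = 198 + 307*170 = 198 + 52190 = 52388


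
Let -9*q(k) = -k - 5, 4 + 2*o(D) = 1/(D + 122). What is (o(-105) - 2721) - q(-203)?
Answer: -91833/34 ≈ -2701.0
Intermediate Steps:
o(D) = -2 + 1/(2*(122 + D)) (o(D) = -2 + 1/(2*(D + 122)) = -2 + 1/(2*(122 + D)))
q(k) = 5/9 + k/9 (q(k) = -(-k - 5)/9 = -(-5 - k)/9 = 5/9 + k/9)
(o(-105) - 2721) - q(-203) = ((-487 - 4*(-105))/(2*(122 - 105)) - 2721) - (5/9 + (⅑)*(-203)) = ((½)*(-487 + 420)/17 - 2721) - (5/9 - 203/9) = ((½)*(1/17)*(-67) - 2721) - 1*(-22) = (-67/34 - 2721) + 22 = -92581/34 + 22 = -91833/34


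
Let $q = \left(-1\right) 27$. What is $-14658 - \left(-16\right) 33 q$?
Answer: $-28914$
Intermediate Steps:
$q = -27$
$-14658 - \left(-16\right) 33 q = -14658 - \left(-16\right) 33 \left(-27\right) = -14658 - \left(-528\right) \left(-27\right) = -14658 - 14256 = -28914$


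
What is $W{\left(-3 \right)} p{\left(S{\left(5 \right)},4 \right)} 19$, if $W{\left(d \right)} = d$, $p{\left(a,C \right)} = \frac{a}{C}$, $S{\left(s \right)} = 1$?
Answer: $- \frac{57}{4} \approx -14.25$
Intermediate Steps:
$W{\left(-3 \right)} p{\left(S{\left(5 \right)},4 \right)} 19 = - 3 \cdot 1 \cdot \frac{1}{4} \cdot 19 = \left(-3\right) \frac{1}{4} \cdot 19 = \left(- \frac{3}{4}\right) 19 = - \frac{57}{4}$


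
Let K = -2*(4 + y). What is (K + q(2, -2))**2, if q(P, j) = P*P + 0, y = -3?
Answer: 4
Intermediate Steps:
q(P, j) = P**2 (q(P, j) = P**2 + 0 = P**2)
K = -2 (K = -2*(4 - 3) = -2*1 = -2)
(K + q(2, -2))**2 = (-2 + 2**2)**2 = (-2 + 4)**2 = 2**2 = 4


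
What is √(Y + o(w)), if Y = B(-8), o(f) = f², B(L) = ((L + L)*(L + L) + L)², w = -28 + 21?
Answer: √61553 ≈ 248.10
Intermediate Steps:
w = -7
B(L) = (L + 4*L²)² (B(L) = ((2*L)*(2*L) + L)² = (4*L² + L)² = (L + 4*L²)²)
Y = 61504 (Y = (-8)²*(1 + 4*(-8))² = 64*(1 - 32)² = 64*(-31)² = 64*961 = 61504)
√(Y + o(w)) = √(61504 + (-7)²) = √(61504 + 49) = √61553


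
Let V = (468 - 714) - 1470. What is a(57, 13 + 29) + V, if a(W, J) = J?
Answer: -1674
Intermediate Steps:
V = -1716 (V = -246 - 1470 = -1716)
a(57, 13 + 29) + V = (13 + 29) - 1716 = 42 - 1716 = -1674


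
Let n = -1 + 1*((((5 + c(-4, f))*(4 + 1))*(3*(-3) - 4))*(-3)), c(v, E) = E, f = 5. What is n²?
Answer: 3798601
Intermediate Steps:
n = 1949 (n = -1 + 1*((((5 + 5)*(4 + 1))*(3*(-3) - 4))*(-3)) = -1 + 1*(((10*5)*(-9 - 4))*(-3)) = -1 + 1*((50*(-13))*(-3)) = -1 + 1*(-650*(-3)) = -1 + 1*1950 = -1 + 1950 = 1949)
n² = 1949² = 3798601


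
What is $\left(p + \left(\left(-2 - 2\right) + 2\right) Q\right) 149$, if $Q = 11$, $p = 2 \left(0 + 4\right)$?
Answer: $-2086$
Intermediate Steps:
$p = 8$ ($p = 2 \cdot 4 = 8$)
$\left(p + \left(\left(-2 - 2\right) + 2\right) Q\right) 149 = \left(8 + \left(\left(-2 - 2\right) + 2\right) 11\right) 149 = \left(8 + \left(-4 + 2\right) 11\right) 149 = \left(8 - 22\right) 149 = \left(-14\right) 149 = -2086$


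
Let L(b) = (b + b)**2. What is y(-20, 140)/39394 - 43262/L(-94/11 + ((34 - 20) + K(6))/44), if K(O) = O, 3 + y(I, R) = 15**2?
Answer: -51552204185/312039874 ≈ -165.21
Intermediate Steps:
y(I, R) = 222 (y(I, R) = -3 + 15**2 = -3 + 225 = 222)
L(b) = 4*b**2 (L(b) = (2*b)**2 = 4*b**2)
y(-20, 140)/39394 - 43262/L(-94/11 + ((34 - 20) + K(6))/44) = 222/39394 - 43262*1/(4*(-94/11 + ((34 - 20) + 6)/44)**2) = 222*(1/39394) - 43262*1/(4*(-94*1/11 + (14 + 6)*(1/44))**2) = 111/19697 - 43262*1/(4*(-94/11 + 20*(1/44))**2) = 111/19697 - 43262*1/(4*(-94/11 + 5/11)**2) = 111/19697 - 43262/(4*(-89/11)**2) = 111/19697 - 43262/(4*(7921/121)) = 111/19697 - 43262/31684/121 = 111/19697 - 43262*121/31684 = 111/19697 - 2617351/15842 = -51552204185/312039874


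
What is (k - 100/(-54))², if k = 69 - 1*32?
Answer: 1100401/729 ≈ 1509.5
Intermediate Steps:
k = 37 (k = 69 - 32 = 37)
(k - 100/(-54))² = (37 - 100/(-54))² = (37 - 100*(-1/54))² = (37 + 50/27)² = (1049/27)² = 1100401/729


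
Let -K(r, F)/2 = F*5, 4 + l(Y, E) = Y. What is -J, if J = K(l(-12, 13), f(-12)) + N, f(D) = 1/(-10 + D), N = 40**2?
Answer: -17605/11 ≈ -1600.5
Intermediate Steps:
l(Y, E) = -4 + Y
N = 1600
K(r, F) = -10*F (K(r, F) = -2*F*5 = -10*F)
J = 17605/11 (J = -10/(-10 - 12) + 1600 = -10/(-22) + 1600 = -10*(-1/22) + 1600 = 5/11 + 1600 = 17605/11 ≈ 1600.5)
-J = -1*17605/11 = -17605/11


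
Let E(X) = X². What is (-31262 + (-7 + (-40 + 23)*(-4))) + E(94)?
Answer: -22365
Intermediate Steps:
(-31262 + (-7 + (-40 + 23)*(-4))) + E(94) = (-31262 + (-7 + (-40 + 23)*(-4))) + 94² = (-31262 + (-7 - 17*(-4))) + 8836 = (-31262 + (-7 + 68)) + 8836 = (-31262 + 61) + 8836 = -31201 + 8836 = -22365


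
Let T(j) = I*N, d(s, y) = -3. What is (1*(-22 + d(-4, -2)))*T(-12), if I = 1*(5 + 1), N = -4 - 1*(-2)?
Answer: 300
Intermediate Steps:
N = -2 (N = -4 + 2 = -2)
I = 6 (I = 1*6 = 6)
T(j) = -12 (T(j) = 6*(-2) = -12)
(1*(-22 + d(-4, -2)))*T(-12) = (1*(-22 - 3))*(-12) = (1*(-25))*(-12) = -25*(-12) = 300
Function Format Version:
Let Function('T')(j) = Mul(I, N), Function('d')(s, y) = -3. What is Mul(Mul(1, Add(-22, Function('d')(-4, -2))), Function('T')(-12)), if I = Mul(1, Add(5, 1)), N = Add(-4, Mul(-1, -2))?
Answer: 300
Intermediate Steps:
N = -2 (N = Add(-4, 2) = -2)
I = 6 (I = Mul(1, 6) = 6)
Function('T')(j) = -12 (Function('T')(j) = Mul(6, -2) = -12)
Mul(Mul(1, Add(-22, Function('d')(-4, -2))), Function('T')(-12)) = Mul(Mul(1, Add(-22, -3)), -12) = Mul(Mul(1, -25), -12) = Mul(-25, -12) = 300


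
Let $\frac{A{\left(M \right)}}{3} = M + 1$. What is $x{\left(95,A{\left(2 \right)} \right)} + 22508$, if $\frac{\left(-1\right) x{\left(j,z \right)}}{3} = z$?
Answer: $22481$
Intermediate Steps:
$A{\left(M \right)} = 3 + 3 M$ ($A{\left(M \right)} = 3 \left(M + 1\right) = 3 \left(1 + M\right) = 3 + 3 M$)
$x{\left(j,z \right)} = - 3 z$
$x{\left(95,A{\left(2 \right)} \right)} + 22508 = - 3 \left(3 + 3 \cdot 2\right) + 22508 = - 3 \left(3 + 6\right) + 22508 = \left(-3\right) 9 + 22508 = -27 + 22508 = 22481$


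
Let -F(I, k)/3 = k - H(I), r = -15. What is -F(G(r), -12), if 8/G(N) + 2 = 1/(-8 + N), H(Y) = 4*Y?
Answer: 516/47 ≈ 10.979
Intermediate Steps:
G(N) = 8/(-2 + 1/(-8 + N))
F(I, k) = -3*k + 12*I (F(I, k) = -3*(k - 4*I) = -3*k + 12*I)
-F(G(r), -12) = -(-3*(-12) + 12*(8*(8 - 1*(-15))/(-17 + 2*(-15)))) = -(36 + 12*(8*(8 + 15)/(-17 - 30))) = -(36 + 12*(8*23/(-47))) = -(36 + 12*(8*(-1/47)*23)) = -(36 + 12*(-184/47)) = -(36 - 2208/47) = -1*(-516/47) = 516/47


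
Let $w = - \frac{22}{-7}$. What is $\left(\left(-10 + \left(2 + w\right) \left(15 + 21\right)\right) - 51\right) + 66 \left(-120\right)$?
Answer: $- \frac{54571}{7} \approx -7795.9$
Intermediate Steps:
$w = \frac{22}{7}$ ($w = \left(-22\right) \left(- \frac{1}{7}\right) = \frac{22}{7} \approx 3.1429$)
$\left(\left(-10 + \left(2 + w\right) \left(15 + 21\right)\right) - 51\right) + 66 \left(-120\right) = \left(\left(-10 + \left(2 + \frac{22}{7}\right) \left(15 + 21\right)\right) - 51\right) + 66 \left(-120\right) = \left(\left(-10 + \frac{36}{7} \cdot 36\right) - 51\right) - 7920 = \left(\left(-10 + \frac{1296}{7}\right) - 51\right) - 7920 = \left(\frac{1226}{7} - 51\right) - 7920 = \frac{869}{7} - 7920 = - \frac{54571}{7}$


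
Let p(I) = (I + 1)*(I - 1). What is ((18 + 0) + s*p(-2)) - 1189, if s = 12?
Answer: -1135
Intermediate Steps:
p(I) = (1 + I)*(-1 + I)
((18 + 0) + s*p(-2)) - 1189 = ((18 + 0) + 12*(-1 + (-2)²)) - 1189 = (18 + 12*(-1 + 4)) - 1189 = (18 + 12*3) - 1189 = (18 + 36) - 1189 = 54 - 1189 = -1135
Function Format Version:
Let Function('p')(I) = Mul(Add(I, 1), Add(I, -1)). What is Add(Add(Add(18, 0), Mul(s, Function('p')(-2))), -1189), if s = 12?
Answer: -1135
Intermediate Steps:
Function('p')(I) = Mul(Add(1, I), Add(-1, I))
Add(Add(Add(18, 0), Mul(s, Function('p')(-2))), -1189) = Add(Add(Add(18, 0), Mul(12, Add(-1, Pow(-2, 2)))), -1189) = Add(Add(18, Mul(12, Add(-1, 4))), -1189) = Add(Add(18, Mul(12, 3)), -1189) = Add(Add(18, 36), -1189) = Add(54, -1189) = -1135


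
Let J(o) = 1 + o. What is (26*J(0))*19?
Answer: 494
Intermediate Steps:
(26*J(0))*19 = (26*(1 + 0))*19 = (26*1)*19 = 26*19 = 494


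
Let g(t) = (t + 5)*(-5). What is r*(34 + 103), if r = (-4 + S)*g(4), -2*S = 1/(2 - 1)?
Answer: 55485/2 ≈ 27743.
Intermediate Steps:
g(t) = -25 - 5*t (g(t) = (5 + t)*(-5) = -25 - 5*t)
S = -½ (S = -1/(2*(2 - 1)) = -½/1 = -½*1 = -½ ≈ -0.50000)
r = 405/2 (r = (-4 - ½)*(-25 - 5*4) = -9*(-25 - 20)/2 = -9/2*(-45) = 405/2 ≈ 202.50)
r*(34 + 103) = 405*(34 + 103)/2 = (405/2)*137 = 55485/2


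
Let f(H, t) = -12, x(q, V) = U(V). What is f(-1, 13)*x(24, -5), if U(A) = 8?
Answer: -96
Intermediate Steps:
x(q, V) = 8
f(-1, 13)*x(24, -5) = -12*8 = -96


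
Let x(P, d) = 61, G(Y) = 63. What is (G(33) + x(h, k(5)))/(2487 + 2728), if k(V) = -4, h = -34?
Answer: 124/5215 ≈ 0.023778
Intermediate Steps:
(G(33) + x(h, k(5)))/(2487 + 2728) = (63 + 61)/(2487 + 2728) = 124/5215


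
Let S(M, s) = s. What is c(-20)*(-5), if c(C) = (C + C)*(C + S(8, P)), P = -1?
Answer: -4200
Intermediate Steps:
c(C) = 2*C*(-1 + C) (c(C) = (C + C)*(C - 1) = (2*C)*(-1 + C) = 2*C*(-1 + C))
c(-20)*(-5) = (2*(-20)*(-1 - 20))*(-5) = (2*(-20)*(-21))*(-5) = 840*(-5) = -4200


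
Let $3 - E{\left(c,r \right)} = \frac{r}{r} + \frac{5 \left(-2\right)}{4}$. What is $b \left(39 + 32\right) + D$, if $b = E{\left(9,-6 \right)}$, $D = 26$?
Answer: $\frac{691}{2} \approx 345.5$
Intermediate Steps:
$E{\left(c,r \right)} = \frac{9}{2}$ ($E{\left(c,r \right)} = 3 - \left(\frac{r}{r} + \frac{5 \left(-2\right)}{4}\right) = 3 - \left(1 - \frac{5}{2}\right) = 3 - - \frac{3}{2} = 3 + \frac{3}{2} = \frac{9}{2}$)
$b = \frac{9}{2} \approx 4.5$
$b \left(39 + 32\right) + D = \frac{9 \left(39 + 32\right)}{2} + 26 = \frac{9}{2} \cdot 71 + 26 = \frac{639}{2} + 26 = \frac{691}{2}$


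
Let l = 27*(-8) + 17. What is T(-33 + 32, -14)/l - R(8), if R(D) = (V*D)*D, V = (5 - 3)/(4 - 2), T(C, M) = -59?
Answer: -12677/199 ≈ -63.703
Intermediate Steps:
l = -199 (l = -216 + 17 = -199)
V = 1 (V = 2/2 = 2*(½) = 1)
R(D) = D² (R(D) = (1*D)*D = D*D = D²)
T(-33 + 32, -14)/l - R(8) = -59/(-199) - 1*8² = -59*(-1/199) - 1*64 = 59/199 - 64 = -12677/199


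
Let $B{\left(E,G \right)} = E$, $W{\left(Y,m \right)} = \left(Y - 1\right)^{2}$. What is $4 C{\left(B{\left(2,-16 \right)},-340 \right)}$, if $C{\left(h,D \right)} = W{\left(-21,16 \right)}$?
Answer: $1936$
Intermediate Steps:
$W{\left(Y,m \right)} = \left(-1 + Y\right)^{2}$
$C{\left(h,D \right)} = 484$ ($C{\left(h,D \right)} = \left(-1 - 21\right)^{2} = \left(-22\right)^{2} = 484$)
$4 C{\left(B{\left(2,-16 \right)},-340 \right)} = 4 \cdot 484 = 1936$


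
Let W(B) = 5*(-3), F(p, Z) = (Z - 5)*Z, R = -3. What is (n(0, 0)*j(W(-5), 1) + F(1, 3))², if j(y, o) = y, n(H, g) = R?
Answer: 1521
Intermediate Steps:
n(H, g) = -3
F(p, Z) = Z*(-5 + Z) (F(p, Z) = (-5 + Z)*Z = Z*(-5 + Z))
W(B) = -15
(n(0, 0)*j(W(-5), 1) + F(1, 3))² = (-3*(-15) + 3*(-5 + 3))² = (45 + 3*(-2))² = (45 - 6)² = 39² = 1521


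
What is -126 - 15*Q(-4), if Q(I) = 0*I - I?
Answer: -186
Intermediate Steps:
Q(I) = -I (Q(I) = 0 - I = -I)
-126 - 15*Q(-4) = -126 - 15*(-1*(-4)) = -126 - 15*4 = -126 - 1*60 = -126 - 60 = -186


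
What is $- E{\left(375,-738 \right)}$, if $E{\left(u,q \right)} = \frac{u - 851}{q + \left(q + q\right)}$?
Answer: $- \frac{238}{1107} \approx -0.215$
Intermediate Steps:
$E{\left(u,q \right)} = \frac{-851 + u}{3 q}$ ($E{\left(u,q \right)} = \frac{-851 + u}{q + 2 q} = \frac{-851 + u}{3 q}$)
$- E{\left(375,-738 \right)} = - \frac{-851 + 375}{3 \left(-738\right)} = - \frac{\left(-1\right) \left(-476\right)}{3 \cdot 738} = \left(-1\right) \frac{238}{1107} = - \frac{238}{1107}$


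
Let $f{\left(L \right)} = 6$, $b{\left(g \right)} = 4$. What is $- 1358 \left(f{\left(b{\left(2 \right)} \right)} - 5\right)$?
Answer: $-1358$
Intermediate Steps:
$- 1358 \left(f{\left(b{\left(2 \right)} \right)} - 5\right) = - 1358 \left(6 - 5\right) = \left(-1358\right) 1 = -1358$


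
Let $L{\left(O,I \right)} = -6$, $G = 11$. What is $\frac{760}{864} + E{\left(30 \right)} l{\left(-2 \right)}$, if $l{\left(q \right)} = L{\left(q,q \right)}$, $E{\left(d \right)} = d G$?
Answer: $- \frac{213745}{108} \approx -1979.1$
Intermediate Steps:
$E{\left(d \right)} = 11 d$ ($E{\left(d \right)} = d 11 = 11 d$)
$l{\left(q \right)} = -6$
$\frac{760}{864} + E{\left(30 \right)} l{\left(-2 \right)} = \frac{760}{864} + 11 \cdot 30 \left(-6\right) = 760 \cdot \frac{1}{864} + 330 \left(-6\right) = \frac{95}{108} - 1980 = - \frac{213745}{108}$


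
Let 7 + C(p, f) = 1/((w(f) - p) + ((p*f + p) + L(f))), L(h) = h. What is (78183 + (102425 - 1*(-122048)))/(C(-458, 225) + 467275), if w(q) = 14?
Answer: 31116366016/48040290347 ≈ 0.64771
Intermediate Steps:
C(p, f) = -7 + 1/(14 + f + f*p) (C(p, f) = -7 + 1/((14 - p) + ((p*f + p) + f)) = -7 + 1/((14 - p) + ((f*p + p) + f)) = -7 + 1/((14 - p) + ((p + f*p) + f)) = -7 + 1/((14 - p) + (f + p + f*p)) = -7 + 1/(14 + f + f*p))
(78183 + (102425 - 1*(-122048)))/(C(-458, 225) + 467275) = (78183 + (102425 - 1*(-122048)))/((-97 - 7*225 - 7*225*(-458))/(14 + 225 + 225*(-458)) + 467275) = (78183 + (102425 + 122048))/((-97 - 1575 + 721350)/(14 + 225 - 103050) + 467275) = (78183 + 224473)/(719678/(-102811) + 467275) = 302656/(-1/102811*719678 + 467275) = 302656/(-719678/102811 + 467275) = 302656/(48040290347/102811) = 302656*(102811/48040290347) = 31116366016/48040290347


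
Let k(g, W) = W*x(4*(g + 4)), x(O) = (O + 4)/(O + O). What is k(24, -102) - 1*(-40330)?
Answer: 1127761/28 ≈ 40277.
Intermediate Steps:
x(O) = (4 + O)/(2*O) (x(O) = (4 + O)/((2*O)) = (4 + O)*(1/(2*O)) = (4 + O)/(2*O))
k(g, W) = W*(20 + 4*g)/(2*(16 + 4*g)) (k(g, W) = W*((4 + 4*(g + 4))/(2*((4*(g + 4))))) = W*((4 + 4*(4 + g))/(2*((4*(4 + g))))) = W*((4 + (16 + 4*g))/(2*(16 + 4*g))) = W*((20 + 4*g)/(2*(16 + 4*g))) = W*(20 + 4*g)/(2*(16 + 4*g)))
k(24, -102) - 1*(-40330) = (½)*(-102)*(5 + 24)/(4 + 24) - 1*(-40330) = (½)*(-102)*29/28 + 40330 = (½)*(-102)*(1/28)*29 + 40330 = -1479/28 + 40330 = 1127761/28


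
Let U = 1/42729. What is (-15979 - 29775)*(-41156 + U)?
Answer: 80460912796142/42729 ≈ 1.8831e+9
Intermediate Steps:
U = 1/42729 ≈ 2.3403e-5
(-15979 - 29775)*(-41156 + U) = (-15979 - 29775)*(-41156 + 1/42729) = -45754*(-1758554723/42729) = 80460912796142/42729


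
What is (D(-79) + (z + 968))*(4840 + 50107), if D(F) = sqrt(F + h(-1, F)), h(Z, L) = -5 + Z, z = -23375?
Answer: -1231197429 + 54947*I*sqrt(85) ≈ -1.2312e+9 + 5.0659e+5*I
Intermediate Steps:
D(F) = sqrt(-6 + F) (D(F) = sqrt(F + (-5 - 1)) = sqrt(F - 6) = sqrt(-6 + F))
(D(-79) + (z + 968))*(4840 + 50107) = (sqrt(-6 - 79) + (-23375 + 968))*(4840 + 50107) = (sqrt(-85) - 22407)*54947 = (I*sqrt(85) - 22407)*54947 = (-22407 + I*sqrt(85))*54947 = -1231197429 + 54947*I*sqrt(85)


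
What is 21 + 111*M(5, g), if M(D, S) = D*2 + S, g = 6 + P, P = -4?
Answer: 1353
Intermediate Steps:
g = 2 (g = 6 - 4 = 2)
M(D, S) = S + 2*D (M(D, S) = 2*D + S = S + 2*D)
21 + 111*M(5, g) = 21 + 111*(2 + 2*5) = 21 + 111*(2 + 10) = 21 + 111*12 = 21 + 1332 = 1353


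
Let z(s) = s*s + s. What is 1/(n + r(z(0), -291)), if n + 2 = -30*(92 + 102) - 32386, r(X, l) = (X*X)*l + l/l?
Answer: -1/38207 ≈ -2.6173e-5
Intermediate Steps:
z(s) = s + s**2 (z(s) = s**2 + s = s + s**2)
r(X, l) = 1 + l*X**2 (r(X, l) = X**2*l + 1 = l*X**2 + 1 = 1 + l*X**2)
n = -38208 (n = -2 + (-30*(92 + 102) - 32386) = -2 + (-30*194 - 32386) = -2 + (-5820 - 32386) = -2 - 38206 = -38208)
1/(n + r(z(0), -291)) = 1/(-38208 + (1 - 291*(0*(1 + 0))**2)) = 1/(-38208 + (1 - 291*(0*1)**2)) = 1/(-38208 + (1 - 291*0**2)) = 1/(-38208 + (1 - 291*0)) = 1/(-38208 + (1 + 0)) = 1/(-38208 + 1) = 1/(-38207) = -1/38207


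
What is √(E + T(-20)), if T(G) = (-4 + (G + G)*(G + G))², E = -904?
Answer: 2*√636578 ≈ 1595.7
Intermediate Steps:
T(G) = (-4 + 4*G²)² (T(G) = (-4 + (2*G)*(2*G))² = (-4 + 4*G²)²)
√(E + T(-20)) = √(-904 + 16*(-1 + (-20)²)²) = √(-904 + 16*(-1 + 400)²) = √(-904 + 16*399²) = √(-904 + 16*159201) = √(-904 + 2547216) = √2546312 = 2*√636578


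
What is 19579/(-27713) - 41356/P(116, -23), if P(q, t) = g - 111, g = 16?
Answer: 163462689/376105 ≈ 434.62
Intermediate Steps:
P(q, t) = -95 (P(q, t) = 16 - 111 = -95)
19579/(-27713) - 41356/P(116, -23) = 19579/(-27713) - 41356/(-95) = 19579*(-1/27713) - 41356*(-1/95) = -2797/3959 + 41356/95 = 163462689/376105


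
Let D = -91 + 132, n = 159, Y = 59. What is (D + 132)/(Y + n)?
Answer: 173/218 ≈ 0.79358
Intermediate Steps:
D = 41
(D + 132)/(Y + n) = (41 + 132)/(59 + 159) = 173/218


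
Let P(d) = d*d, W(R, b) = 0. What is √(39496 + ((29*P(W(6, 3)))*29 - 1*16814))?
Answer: √22682 ≈ 150.61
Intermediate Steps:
P(d) = d²
√(39496 + ((29*P(W(6, 3)))*29 - 1*16814)) = √(39496 + ((29*0²)*29 - 1*16814)) = √(39496 + ((29*0)*29 - 16814)) = √(39496 + (0*29 - 16814)) = √(39496 + (0 - 16814)) = √(39496 - 16814) = √22682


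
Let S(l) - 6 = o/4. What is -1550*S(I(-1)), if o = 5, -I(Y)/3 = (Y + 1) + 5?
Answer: -22475/2 ≈ -11238.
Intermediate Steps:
I(Y) = -18 - 3*Y (I(Y) = -3*((Y + 1) + 5) = -3*((1 + Y) + 5) = -3*(6 + Y) = -18 - 3*Y)
S(l) = 29/4 (S(l) = 6 + 5/4 = 29/4)
-1550*S(I(-1)) = -1550*29/4 = -22475/2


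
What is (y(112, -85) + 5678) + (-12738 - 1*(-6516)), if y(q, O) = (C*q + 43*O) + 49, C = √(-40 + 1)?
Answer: -4150 + 112*I*√39 ≈ -4150.0 + 699.44*I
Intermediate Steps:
C = I*√39 (C = √(-39) = I*√39 ≈ 6.245*I)
y(q, O) = 49 + 43*O + I*q*√39 (y(q, O) = ((I*√39)*q + 43*O) + 49 = (I*q*√39 + 43*O) + 49 = (43*O + I*q*√39) + 49 = 49 + 43*O + I*q*√39)
(y(112, -85) + 5678) + (-12738 - 1*(-6516)) = ((49 + 43*(-85) + I*112*√39) + 5678) + (-12738 - 1*(-6516)) = ((49 - 3655 + 112*I*√39) + 5678) + (-12738 + 6516) = ((-3606 + 112*I*√39) + 5678) - 6222 = (2072 + 112*I*√39) - 6222 = -4150 + 112*I*√39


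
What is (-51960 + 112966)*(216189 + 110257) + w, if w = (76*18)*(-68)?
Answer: 19915071652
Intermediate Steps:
w = -93024 (w = 1368*(-68) = -93024)
(-51960 + 112966)*(216189 + 110257) + w = (-51960 + 112966)*(216189 + 110257) - 93024 = 61006*326446 - 93024 = 19915164676 - 93024 = 19915071652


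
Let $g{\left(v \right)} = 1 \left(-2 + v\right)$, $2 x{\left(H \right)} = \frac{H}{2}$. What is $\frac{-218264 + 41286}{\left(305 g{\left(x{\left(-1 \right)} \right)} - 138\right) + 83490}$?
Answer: $- \frac{707912}{330663} \approx -2.1409$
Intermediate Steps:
$x{\left(H \right)} = \frac{H}{4}$ ($x{\left(H \right)} = \frac{H \frac{1}{2}}{2} = \frac{\frac{1}{2} H}{2} = \frac{H}{4}$)
$g{\left(v \right)} = -2 + v$
$\frac{-218264 + 41286}{\left(305 g{\left(x{\left(-1 \right)} \right)} - 138\right) + 83490} = \frac{-218264 + 41286}{\left(305 \left(-2 + \frac{1}{4} \left(-1\right)\right) - 138\right) + 83490} = - \frac{176978}{\left(305 \left(-2 - \frac{1}{4}\right) - 138\right) + 83490} = - \frac{176978}{\left(305 \left(- \frac{9}{4}\right) - 138\right) + 83490} = - \frac{176978}{\left(- \frac{2745}{4} - 138\right) + 83490} = - \frac{176978}{- \frac{3297}{4} + 83490} = - \frac{176978}{\frac{330663}{4}} = \left(-176978\right) \frac{4}{330663} = - \frac{707912}{330663}$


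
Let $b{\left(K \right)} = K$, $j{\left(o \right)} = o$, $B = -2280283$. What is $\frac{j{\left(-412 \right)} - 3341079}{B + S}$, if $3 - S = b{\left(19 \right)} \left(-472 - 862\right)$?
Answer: $\frac{3341491}{2254934} \approx 1.4819$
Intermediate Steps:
$S = 25349$ ($S = 3 - 19 \left(-472 - 862\right) = 3 - 19 \left(-1334\right) = 3 - -25346 = 3 + 25346 = 25349$)
$\frac{j{\left(-412 \right)} - 3341079}{B + S} = \frac{-412 - 3341079}{-2280283 + 25349} = - \frac{3341491}{-2254934} = \left(-3341491\right) \left(- \frac{1}{2254934}\right) = \frac{3341491}{2254934}$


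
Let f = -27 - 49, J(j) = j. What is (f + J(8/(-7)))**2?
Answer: 291600/49 ≈ 5951.0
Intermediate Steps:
f = -76
(f + J(8/(-7)))**2 = (-76 + 8/(-7))**2 = (-76 + 8*(-1/7))**2 = (-76 - 8/7)**2 = (-540/7)**2 = 291600/49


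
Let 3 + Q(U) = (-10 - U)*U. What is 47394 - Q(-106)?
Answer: 57573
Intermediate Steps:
Q(U) = -3 + U*(-10 - U) (Q(U) = -3 + (-10 - U)*U = -3 + U*(-10 - U))
47394 - Q(-106) = 47394 - (-3 - 1*(-106)² - 10*(-106)) = 47394 - (-3 - 1*11236 + 1060) = 47394 - (-3 - 11236 + 1060) = 47394 - 1*(-10179) = 47394 + 10179 = 57573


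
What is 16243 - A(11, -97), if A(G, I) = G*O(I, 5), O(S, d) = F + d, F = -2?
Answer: 16210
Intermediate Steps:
O(S, d) = -2 + d
A(G, I) = 3*G (A(G, I) = G*(-2 + 5) = G*3 = 3*G)
16243 - A(11, -97) = 16243 - 3*11 = 16243 - 1*33 = 16243 - 33 = 16210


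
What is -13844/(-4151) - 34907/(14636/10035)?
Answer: -1453858412711/60754036 ≈ -23930.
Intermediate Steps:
-13844/(-4151) - 34907/(14636/10035) = -13844*(-1/4151) - 34907/(14636*(1/10035)) = 13844/4151 - 34907/14636/10035 = 13844/4151 - 34907*10035/14636 = 13844/4151 - 350291745/14636 = -1453858412711/60754036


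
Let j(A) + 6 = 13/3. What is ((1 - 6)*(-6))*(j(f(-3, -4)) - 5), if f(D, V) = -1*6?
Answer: -200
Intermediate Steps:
f(D, V) = -6
j(A) = -5/3 (j(A) = -6 + 13/3 = -5/3)
((1 - 6)*(-6))*(j(f(-3, -4)) - 5) = ((1 - 6)*(-6))*(-5/3 - 5) = -5*(-6)*(-20/3) = 30*(-20/3) = -200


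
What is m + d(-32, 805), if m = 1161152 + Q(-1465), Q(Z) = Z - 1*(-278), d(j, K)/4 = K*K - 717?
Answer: 3749197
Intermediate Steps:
d(j, K) = -2868 + 4*K² (d(j, K) = 4*(K*K - 717) = 4*(K² - 717) = 4*(-717 + K²) = -2868 + 4*K²)
Q(Z) = 278 + Z (Q(Z) = Z + 278 = 278 + Z)
m = 1159965 (m = 1161152 + (278 - 1465) = 1161152 - 1187 = 1159965)
m + d(-32, 805) = 1159965 + (-2868 + 4*805²) = 1159965 + (-2868 + 4*648025) = 1159965 + (-2868 + 2592100) = 1159965 + 2589232 = 3749197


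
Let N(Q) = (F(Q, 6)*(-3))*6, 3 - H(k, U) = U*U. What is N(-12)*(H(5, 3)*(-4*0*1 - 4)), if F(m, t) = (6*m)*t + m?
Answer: 191808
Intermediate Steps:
H(k, U) = 3 - U² (H(k, U) = 3 - U*U = 3 - U²)
F(m, t) = m + 6*m*t (F(m, t) = 6*m*t + m = m + 6*m*t)
N(Q) = -666*Q (N(Q) = ((Q*(1 + 6*6))*(-3))*6 = ((Q*(1 + 36))*(-3))*6 = ((Q*37)*(-3))*6 = ((37*Q)*(-3))*6 = -111*Q*6 = -666*Q)
N(-12)*(H(5, 3)*(-4*0*1 - 4)) = (-666*(-12))*((3 - 1*3²)*(-4*0*1 - 4)) = 7992*((3 - 1*9)*(0*1 - 4)) = 7992*((3 - 9)*(0 - 4)) = 7992*(-6*(-4)) = 7992*24 = 191808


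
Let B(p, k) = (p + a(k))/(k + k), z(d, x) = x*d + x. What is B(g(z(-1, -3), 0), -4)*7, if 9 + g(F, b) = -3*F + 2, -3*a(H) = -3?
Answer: 21/4 ≈ 5.2500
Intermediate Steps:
a(H) = 1 (a(H) = -⅓*(-3) = 1)
z(d, x) = x + d*x (z(d, x) = d*x + x = x + d*x)
g(F, b) = -7 - 3*F (g(F, b) = -9 + (-3*F + 2) = -9 + (2 - 3*F) = -7 - 3*F)
B(p, k) = (1 + p)/(2*k) (B(p, k) = (p + 1)/(k + k) = (1 + p)/((2*k)) = (1 + p)*(1/(2*k)) = (1 + p)/(2*k))
B(g(z(-1, -3), 0), -4)*7 = ((½)*(1 + (-7 - (-9)*(1 - 1)))/(-4))*7 = ((½)*(-¼)*(1 + (-7 - (-9)*0)))*7 = ((½)*(-¼)*(1 + (-7 - 3*0)))*7 = ((½)*(-¼)*(1 + (-7 + 0)))*7 = ((½)*(-¼)*(1 - 7))*7 = ((½)*(-¼)*(-6))*7 = (¾)*7 = 21/4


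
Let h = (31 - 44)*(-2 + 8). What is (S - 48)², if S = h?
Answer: 15876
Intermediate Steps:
h = -78 (h = -13*6 = -78)
S = -78
(S - 48)² = (-78 - 48)² = (-126)² = 15876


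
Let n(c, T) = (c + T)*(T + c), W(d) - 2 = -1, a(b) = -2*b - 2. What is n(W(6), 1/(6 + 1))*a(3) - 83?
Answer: -4579/49 ≈ -93.449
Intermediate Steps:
a(b) = -2 - 2*b
W(d) = 1 (W(d) = 2 - 1 = 1)
n(c, T) = (T + c)² (n(c, T) = (T + c)*(T + c) = (T + c)²)
n(W(6), 1/(6 + 1))*a(3) - 83 = (1/(6 + 1) + 1)²*(-2 - 2*3) - 83 = (1/7 + 1)²*(-2 - 6) - 83 = (⅐ + 1)²*(-8) - 83 = (8/7)²*(-8) - 83 = (64/49)*(-8) - 83 = -512/49 - 83 = -4579/49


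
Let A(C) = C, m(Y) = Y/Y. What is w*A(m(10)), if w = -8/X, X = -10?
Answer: 4/5 ≈ 0.80000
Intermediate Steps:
m(Y) = 1
w = 4/5 (w = -8/(-10) = -8*(-1/10) = 4/5 ≈ 0.80000)
w*A(m(10)) = (4/5)*1 = 4/5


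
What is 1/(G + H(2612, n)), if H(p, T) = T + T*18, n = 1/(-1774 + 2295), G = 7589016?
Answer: 521/3953877355 ≈ 1.3177e-7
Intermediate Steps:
n = 1/521 ≈ 0.0019194
H(p, T) = 19*T (H(p, T) = T + 18*T = 19*T)
1/(G + H(2612, n)) = 1/(7589016 + 19*(1/521)) = 1/(7589016 + 19/521) = 1/(3953877355/521) = 521/3953877355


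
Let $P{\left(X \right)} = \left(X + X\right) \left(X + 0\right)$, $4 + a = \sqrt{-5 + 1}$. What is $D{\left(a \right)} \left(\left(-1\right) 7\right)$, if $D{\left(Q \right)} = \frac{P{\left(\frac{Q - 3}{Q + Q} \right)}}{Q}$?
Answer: $\frac{1393}{1000} + \frac{3073 i}{2000} \approx 1.393 + 1.5365 i$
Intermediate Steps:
$a = -4 + 2 i$ ($a = -4 + \sqrt{-5 + 1} = -4 + \sqrt{-4} = -4 + 2 i \approx -4.0 + 2.0 i$)
$P{\left(X \right)} = 2 X^{2}$ ($P{\left(X \right)} = 2 X X = 2 X^{2}$)
$D{\left(Q \right)} = \frac{\left(-3 + Q\right)^{2}}{2 Q^{3}}$ ($D{\left(Q \right)} = \frac{2 \left(\frac{Q - 3}{Q + Q}\right)^{2}}{Q} = \frac{2 \left(\frac{-3 + Q}{2 Q}\right)^{2}}{Q} = \frac{2 \frac{\left(-3 + Q\right)^{2}}{4 Q^{2}}}{Q} = \frac{\frac{1}{2} \frac{1}{Q^{2}} \left(-3 + Q\right)^{2}}{Q} = \frac{\left(-3 + Q\right)^{2}}{2 Q^{3}}$)
$D{\left(a \right)} \left(\left(-1\right) 7\right) = \frac{\left(-3 - \left(4 - 2 i\right)\right)^{2}}{2 \left(-4 + 2 i\right)^{3}} \left(\left(-1\right) 7\right) = \frac{\left(-7 + 2 i\right)^{2}}{2 \left(-4 + 2 i\right)^{3}} \left(-7\right) = - \frac{7 \left(-7 + 2 i\right)^{2}}{2 \left(-4 + 2 i\right)^{3}}$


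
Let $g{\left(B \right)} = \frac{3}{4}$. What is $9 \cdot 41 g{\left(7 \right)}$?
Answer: $\frac{1107}{4} \approx 276.75$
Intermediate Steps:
$g{\left(B \right)} = \frac{3}{4}$ ($g{\left(B \right)} = 3 \cdot \frac{1}{4} = \frac{3}{4}$)
$9 \cdot 41 g{\left(7 \right)} = 9 \cdot 41 \cdot \frac{3}{4} = 369 \cdot \frac{3}{4} = \frac{1107}{4}$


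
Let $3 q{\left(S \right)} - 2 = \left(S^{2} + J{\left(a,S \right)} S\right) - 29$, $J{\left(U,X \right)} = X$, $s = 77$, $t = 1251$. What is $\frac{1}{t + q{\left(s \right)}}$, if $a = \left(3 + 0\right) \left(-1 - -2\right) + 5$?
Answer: $\frac{3}{15584} \approx 0.00019251$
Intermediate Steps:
$a = 8$ ($a = 3 \left(-1 + 2\right) + 5 = 3 \cdot 1 + 5 = 3 + 5 = 8$)
$q{\left(S \right)} = -9 + \frac{2 S^{2}}{3}$ ($q{\left(S \right)} = \frac{2}{3} + \frac{\left(S^{2} + S S\right) - 29}{3} = \frac{2}{3} + \frac{\left(S^{2} + S^{2}\right) - 29}{3} = \frac{2}{3} + \frac{2 S^{2} - 29}{3} = \frac{2}{3} + \frac{-29 + 2 S^{2}}{3} = \frac{2}{3} + \left(- \frac{29}{3} + \frac{2 S^{2}}{3}\right) = -9 + \frac{2 S^{2}}{3}$)
$\frac{1}{t + q{\left(s \right)}} = \frac{1}{1251 - \left(9 - \frac{2 \cdot 77^{2}}{3}\right)} = \frac{1}{1251 + \left(-9 + \frac{2}{3} \cdot 5929\right)} = \frac{1}{1251 + \left(-9 + \frac{11858}{3}\right)} = \frac{1}{1251 + \frac{11831}{3}} = \frac{1}{\frac{15584}{3}} = \frac{3}{15584}$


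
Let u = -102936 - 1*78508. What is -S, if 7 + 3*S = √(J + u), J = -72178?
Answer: 7/3 - I*√253622/3 ≈ 2.3333 - 167.87*I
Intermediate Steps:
u = -181444 (u = -102936 - 78508 = -181444)
S = -7/3 + I*√253622/3 (S = -7/3 + √(-72178 - 181444)/3 = -7/3 + √(-253622)/3 = -7/3 + (I*√253622)/3 = -7/3 + I*√253622/3 ≈ -2.3333 + 167.87*I)
-S = -(-7/3 + I*√253622/3) = 7/3 - I*√253622/3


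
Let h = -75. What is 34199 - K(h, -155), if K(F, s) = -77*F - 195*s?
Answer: -1801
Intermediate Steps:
K(F, s) = -195*s - 77*F
34199 - K(h, -155) = 34199 - (-195*(-155) - 77*(-75)) = 34199 - (30225 + 5775) = 34199 - 1*36000 = 34199 - 36000 = -1801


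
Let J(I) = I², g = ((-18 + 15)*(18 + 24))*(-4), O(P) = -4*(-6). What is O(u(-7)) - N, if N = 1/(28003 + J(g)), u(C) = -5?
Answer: 6768455/282019 ≈ 24.000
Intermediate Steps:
O(P) = 24
g = 504 (g = -3*42*(-4) = -126*(-4) = 504)
N = 1/282019 (N = 1/(28003 + 504²) = 1/(28003 + 254016) = 1/282019 ≈ 3.5459e-6)
O(u(-7)) - N = 24 - 1*1/282019 = 24 - 1/282019 = 6768455/282019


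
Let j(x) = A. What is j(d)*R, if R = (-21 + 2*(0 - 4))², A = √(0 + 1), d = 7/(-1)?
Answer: 841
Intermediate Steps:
d = -7 (d = 7*(-1) = -7)
A = 1 (A = √1 = 1)
j(x) = 1
R = 841 (R = (-21 + 2*(-4))² = (-21 - 8)² = (-29)² = 841)
j(d)*R = 1*841 = 841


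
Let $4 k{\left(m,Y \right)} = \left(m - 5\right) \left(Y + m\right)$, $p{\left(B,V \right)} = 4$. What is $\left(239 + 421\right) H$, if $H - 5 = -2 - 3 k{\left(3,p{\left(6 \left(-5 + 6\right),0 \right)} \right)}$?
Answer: $8910$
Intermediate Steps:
$k{\left(m,Y \right)} = \frac{\left(-5 + m\right) \left(Y + m\right)}{4}$ ($k{\left(m,Y \right)} = \frac{\left(m - 5\right) \left(Y + m\right)}{4} = \frac{\left(-5 + m\right) \left(Y + m\right)}{4}$)
$H = \frac{27}{2}$ ($H = 5 - \left(2 + 3 \left(\left(- \frac{5}{4}\right) 4 - \frac{15}{4} + \frac{3^{2}}{4} + \frac{1}{4} \cdot 4 \cdot 3\right)\right) = 5 - \left(2 + 3 \left(-5 - \frac{15}{4} + \frac{1}{4} \cdot 9 + 3\right)\right) = 5 - \left(2 + 3 \left(-5 - \frac{15}{4} + \frac{9}{4} + 3\right)\right) = 5 - - \frac{17}{2} = 5 + \left(-2 + \frac{21}{2}\right) = 5 + \frac{17}{2} = \frac{27}{2} \approx 13.5$)
$\left(239 + 421\right) H = \left(239 + 421\right) \frac{27}{2} = 660 \cdot \frac{27}{2} = 8910$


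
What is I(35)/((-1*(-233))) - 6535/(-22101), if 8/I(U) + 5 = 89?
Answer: 3557773/12015577 ≈ 0.29610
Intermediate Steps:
I(U) = 2/21 (I(U) = 8/(-5 + 89) = 8/84 = 8*(1/84) = 2/21)
I(35)/((-1*(-233))) - 6535/(-22101) = 2/(21*((-1*(-233)))) - 6535/(-22101) = (2/21)/233 - 6535*(-1/22101) = (2/21)*(1/233) + 6535/22101 = 2/4893 + 6535/22101 = 3557773/12015577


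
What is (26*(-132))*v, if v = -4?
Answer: 13728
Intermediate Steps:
(26*(-132))*v = (26*(-132))*(-4) = -3432*(-4) = 13728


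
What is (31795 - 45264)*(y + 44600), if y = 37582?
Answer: -1106909358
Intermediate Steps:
(31795 - 45264)*(y + 44600) = (31795 - 45264)*(37582 + 44600) = -13469*82182 = -1106909358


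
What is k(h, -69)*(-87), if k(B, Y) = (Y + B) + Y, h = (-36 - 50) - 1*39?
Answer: 22881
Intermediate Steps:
h = -125 (h = -86 - 39 = -125)
k(B, Y) = B + 2*Y (k(B, Y) = (B + Y) + Y = B + 2*Y)
k(h, -69)*(-87) = (-125 + 2*(-69))*(-87) = (-125 - 138)*(-87) = -263*(-87) = 22881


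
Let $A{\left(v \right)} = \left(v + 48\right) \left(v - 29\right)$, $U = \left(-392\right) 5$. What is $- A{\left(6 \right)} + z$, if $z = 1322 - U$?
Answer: $4524$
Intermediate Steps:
$U = -1960$
$z = 3282$ ($z = 1322 - -1960 = 1322 + 1960 = 3282$)
$A{\left(v \right)} = \left(-29 + v\right) \left(48 + v\right)$ ($A{\left(v \right)} = \left(48 + v\right) \left(-29 + v\right) = \left(-29 + v\right) \left(48 + v\right)$)
$- A{\left(6 \right)} + z = - (-1392 + 6^{2} + 19 \cdot 6) + 3282 = - (-1392 + 36 + 114) + 3282 = \left(-1\right) \left(-1242\right) + 3282 = 1242 + 3282 = 4524$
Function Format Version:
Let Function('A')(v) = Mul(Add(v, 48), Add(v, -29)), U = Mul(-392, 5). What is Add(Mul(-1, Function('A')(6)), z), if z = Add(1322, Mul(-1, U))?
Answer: 4524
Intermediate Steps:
U = -1960
z = 3282 (z = Add(1322, Mul(-1, -1960)) = Add(1322, 1960) = 3282)
Function('A')(v) = Mul(Add(-29, v), Add(48, v)) (Function('A')(v) = Mul(Add(48, v), Add(-29, v)) = Mul(Add(-29, v), Add(48, v)))
Add(Mul(-1, Function('A')(6)), z) = Add(Mul(-1, Add(-1392, Pow(6, 2), Mul(19, 6))), 3282) = Add(Mul(-1, Add(-1392, 36, 114)), 3282) = Add(Mul(-1, -1242), 3282) = Add(1242, 3282) = 4524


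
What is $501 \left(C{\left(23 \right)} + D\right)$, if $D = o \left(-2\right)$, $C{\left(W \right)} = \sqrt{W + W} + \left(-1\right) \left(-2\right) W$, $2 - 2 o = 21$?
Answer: $32565 + 501 \sqrt{46} \approx 35963.0$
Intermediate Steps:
$o = - \frac{19}{2}$ ($o = 1 - \frac{21}{2} = - \frac{19}{2} \approx -9.5$)
$C{\left(W \right)} = 2 W + \sqrt{2} \sqrt{W}$ ($C{\left(W \right)} = \sqrt{2 W} + 2 W = \sqrt{2} \sqrt{W} + 2 W = 2 W + \sqrt{2} \sqrt{W}$)
$D = 19$ ($D = \left(- \frac{19}{2}\right) \left(-2\right) = 19$)
$501 \left(C{\left(23 \right)} + D\right) = 501 \left(\left(2 \cdot 23 + \sqrt{2} \sqrt{23}\right) + 19\right) = 501 \left(\left(46 + \sqrt{46}\right) + 19\right) = 501 \left(65 + \sqrt{46}\right) = 32565 + 501 \sqrt{46}$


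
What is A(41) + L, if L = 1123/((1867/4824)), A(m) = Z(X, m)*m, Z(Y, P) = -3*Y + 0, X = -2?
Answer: 5876634/1867 ≈ 3147.6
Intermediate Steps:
Z(Y, P) = -3*Y
A(m) = 6*m (A(m) = (-3*(-2))*m = 6*m)
L = 5417352/1867 (L = 1123/((1867*(1/4824))) = 1123/(1867/4824) = 1123*(4824/1867) = 5417352/1867 ≈ 2901.6)
A(41) + L = 6*41 + 5417352/1867 = 246 + 5417352/1867 = 5876634/1867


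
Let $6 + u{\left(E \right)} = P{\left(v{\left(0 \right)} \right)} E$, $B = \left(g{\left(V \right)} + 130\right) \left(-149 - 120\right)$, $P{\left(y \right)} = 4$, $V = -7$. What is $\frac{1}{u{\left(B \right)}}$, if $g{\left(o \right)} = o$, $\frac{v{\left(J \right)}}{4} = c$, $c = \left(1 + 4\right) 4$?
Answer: $- \frac{1}{132354} \approx -7.5555 \cdot 10^{-6}$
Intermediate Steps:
$c = 20$ ($c = 5 \cdot 4 = 20$)
$v{\left(J \right)} = 80$ ($v{\left(J \right)} = 4 \cdot 20 = 80$)
$B = -33087$ ($B = \left(-7 + 130\right) \left(-149 - 120\right) = 123 \left(-269\right) = -33087$)
$u{\left(E \right)} = -6 + 4 E$
$\frac{1}{u{\left(B \right)}} = \frac{1}{-6 + 4 \left(-33087\right)} = \frac{1}{-6 - 132348} = \frac{1}{-132354} = - \frac{1}{132354}$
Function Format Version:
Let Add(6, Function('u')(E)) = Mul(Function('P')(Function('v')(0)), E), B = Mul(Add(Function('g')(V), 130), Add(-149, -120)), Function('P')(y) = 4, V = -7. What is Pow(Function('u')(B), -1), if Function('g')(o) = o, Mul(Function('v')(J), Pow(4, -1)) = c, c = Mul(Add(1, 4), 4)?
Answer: Rational(-1, 132354) ≈ -7.5555e-6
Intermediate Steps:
c = 20 (c = Mul(5, 4) = 20)
Function('v')(J) = 80 (Function('v')(J) = Mul(4, 20) = 80)
B = -33087 (B = Mul(Add(-7, 130), Add(-149, -120)) = Mul(123, -269) = -33087)
Function('u')(E) = Add(-6, Mul(4, E))
Pow(Function('u')(B), -1) = Pow(Add(-6, Mul(4, -33087)), -1) = Pow(Add(-6, -132348), -1) = Pow(-132354, -1) = Rational(-1, 132354)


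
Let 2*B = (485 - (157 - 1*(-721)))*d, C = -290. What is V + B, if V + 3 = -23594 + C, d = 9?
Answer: -51311/2 ≈ -25656.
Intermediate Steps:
B = -3537/2 (B = ((485 - (157 - 1*(-721)))*9)/2 = ((485 - (157 + 721))*9)/2 = ((485 - 1*878)*9)/2 = ((485 - 878)*9)/2 = (-393*9)/2 = (½)*(-3537) = -3537/2 ≈ -1768.5)
V = -23887 (V = -3 + (-23594 - 290) = -3 - 23884 = -23887)
V + B = -23887 - 3537/2 = -51311/2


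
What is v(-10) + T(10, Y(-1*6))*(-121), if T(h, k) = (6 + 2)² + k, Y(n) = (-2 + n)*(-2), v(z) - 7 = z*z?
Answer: -9573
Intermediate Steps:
v(z) = 7 + z² (v(z) = 7 + z*z = 7 + z²)
Y(n) = 4 - 2*n
T(h, k) = 64 + k (T(h, k) = 8² + k = 64 + k)
v(-10) + T(10, Y(-1*6))*(-121) = (7 + (-10)²) + (64 + (4 - (-2)*6))*(-121) = (7 + 100) + (64 + (4 - 2*(-6)))*(-121) = 107 + (64 + (4 + 12))*(-121) = 107 + (64 + 16)*(-121) = 107 + 80*(-121) = 107 - 9680 = -9573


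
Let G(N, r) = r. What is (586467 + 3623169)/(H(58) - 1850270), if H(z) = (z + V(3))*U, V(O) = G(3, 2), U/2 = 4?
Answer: -2104818/924895 ≈ -2.2757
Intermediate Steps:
U = 8 (U = 2*4 = 8)
V(O) = 2
H(z) = 16 + 8*z (H(z) = (z + 2)*8 = (2 + z)*8 = 16 + 8*z)
(586467 + 3623169)/(H(58) - 1850270) = (586467 + 3623169)/((16 + 8*58) - 1850270) = 4209636/((16 + 464) - 1850270) = 4209636/(480 - 1850270) = 4209636/(-1849790) = 4209636*(-1/1849790) = -2104818/924895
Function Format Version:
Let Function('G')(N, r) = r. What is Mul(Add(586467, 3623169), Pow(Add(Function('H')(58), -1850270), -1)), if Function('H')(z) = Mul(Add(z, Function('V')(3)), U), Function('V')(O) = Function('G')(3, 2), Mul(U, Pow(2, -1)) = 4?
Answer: Rational(-2104818, 924895) ≈ -2.2757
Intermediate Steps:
U = 8 (U = Mul(2, 4) = 8)
Function('V')(O) = 2
Function('H')(z) = Add(16, Mul(8, z)) (Function('H')(z) = Mul(Add(z, 2), 8) = Mul(Add(2, z), 8) = Add(16, Mul(8, z)))
Mul(Add(586467, 3623169), Pow(Add(Function('H')(58), -1850270), -1)) = Mul(Add(586467, 3623169), Pow(Add(Add(16, Mul(8, 58)), -1850270), -1)) = Mul(4209636, Pow(Add(Add(16, 464), -1850270), -1)) = Mul(4209636, Pow(Add(480, -1850270), -1)) = Mul(4209636, Pow(-1849790, -1)) = Mul(4209636, Rational(-1, 1849790)) = Rational(-2104818, 924895)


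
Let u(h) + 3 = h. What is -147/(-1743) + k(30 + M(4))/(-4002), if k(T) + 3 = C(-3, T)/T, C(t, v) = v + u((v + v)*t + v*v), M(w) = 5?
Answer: 150384/1937635 ≈ 0.077612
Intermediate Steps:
u(h) = -3 + h
C(t, v) = -3 + v + v² + 2*t*v (C(t, v) = v + (-3 + ((v + v)*t + v*v)) = v + (-3 + ((2*v)*t + v²)) = v + (-3 + (2*t*v + v²)) = v + (-3 + (v² + 2*t*v)) = v + (-3 + v² + 2*t*v) = -3 + v + v² + 2*t*v)
k(T) = -3 + (-3 + T + T*(-6 + T))/T (k(T) = -3 + (-3 + T + T*(T + 2*(-3)))/T = -3 + (-3 + T + T*(T - 6))/T = -3 + (-3 + T + T*(-6 + T))/T)
-147/(-1743) + k(30 + M(4))/(-4002) = -147/(-1743) + (-8 + (30 + 5) - 3/(30 + 5))/(-4002) = -147*(-1/1743) + (-8 + 35 - 3/35)*(-1/4002) = 7/83 + (-8 + 35 - 3*1/35)*(-1/4002) = 7/83 + (-8 + 35 - 3/35)*(-1/4002) = 7/83 + (942/35)*(-1/4002) = 7/83 - 157/23345 = 150384/1937635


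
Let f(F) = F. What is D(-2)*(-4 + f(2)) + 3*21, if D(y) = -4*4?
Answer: 95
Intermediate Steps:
D(y) = -16
D(-2)*(-4 + f(2)) + 3*21 = -16*(-4 + 2) + 3*21 = -16*(-2) + 63 = 32 + 63 = 95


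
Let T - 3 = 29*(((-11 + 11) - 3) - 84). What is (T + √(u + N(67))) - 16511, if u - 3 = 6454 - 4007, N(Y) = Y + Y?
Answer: -19031 + 2*√646 ≈ -18980.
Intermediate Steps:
N(Y) = 2*Y
T = -2520 (T = 3 + 29*(((-11 + 11) - 3) - 84) = 3 + 29*((0 - 3) - 84) = 3 + 29*(-3 - 84) = 3 + 29*(-87) = 3 - 2523 = -2520)
u = 2450 (u = 3 + (6454 - 4007) = 3 + 2447 = 2450)
(T + √(u + N(67))) - 16511 = (-2520 + √(2450 + 2*67)) - 16511 = (-2520 + √(2450 + 134)) - 16511 = (-2520 + √2584) - 16511 = (-2520 + 2*√646) - 16511 = -19031 + 2*√646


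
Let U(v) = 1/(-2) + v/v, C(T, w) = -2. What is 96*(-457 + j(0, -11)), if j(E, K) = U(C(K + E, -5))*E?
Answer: -43872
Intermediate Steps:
U(v) = ½ (U(v) = 1*(-½) + 1 = -½ + 1 = ½)
j(E, K) = E/2
96*(-457 + j(0, -11)) = 96*(-457 + (½)*0) = 96*(-457 + 0) = 96*(-457) = -43872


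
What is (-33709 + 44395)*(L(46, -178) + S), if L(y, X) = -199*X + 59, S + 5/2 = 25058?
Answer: 646893039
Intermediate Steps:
S = 50111/2 (S = -5/2 + 25058 = 50111/2 ≈ 25056.)
L(y, X) = 59 - 199*X
(-33709 + 44395)*(L(46, -178) + S) = (-33709 + 44395)*((59 - 199*(-178)) + 50111/2) = 10686*((59 + 35422) + 50111/2) = 10686*(35481 + 50111/2) = 10686*(121073/2) = 646893039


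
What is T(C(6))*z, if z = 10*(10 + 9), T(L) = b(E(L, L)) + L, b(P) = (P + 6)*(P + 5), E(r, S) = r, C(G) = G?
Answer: 26220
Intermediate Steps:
b(P) = (5 + P)*(6 + P) (b(P) = (6 + P)*(5 + P) = (5 + P)*(6 + P))
T(L) = 30 + L² + 12*L (T(L) = (30 + L² + 11*L) + L = 30 + L² + 12*L)
z = 190 (z = 10*19 = 190)
T(C(6))*z = (30 + 6² + 12*6)*190 = (30 + 36 + 72)*190 = 138*190 = 26220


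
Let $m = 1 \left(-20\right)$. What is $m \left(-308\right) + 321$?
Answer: $6481$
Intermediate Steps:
$m = -20$
$m \left(-308\right) + 321 = \left(-20\right) \left(-308\right) + 321 = 6160 + 321 = 6481$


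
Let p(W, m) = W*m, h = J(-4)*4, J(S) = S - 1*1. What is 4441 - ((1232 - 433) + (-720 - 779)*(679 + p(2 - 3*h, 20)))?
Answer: 2880223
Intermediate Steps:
J(S) = -1 + S (J(S) = S - 1 = -1 + S)
h = -20 (h = (-1 - 4)*4 = -5*4 = -20)
4441 - ((1232 - 433) + (-720 - 779)*(679 + p(2 - 3*h, 20))) = 4441 - ((1232 - 433) + (-720 - 779)*(679 + (2 - 3*(-20))*20)) = 4441 - (799 - 1499*(679 + (2 + 60)*20)) = 4441 - (799 - 1499*(679 + 62*20)) = 4441 - (799 - 1499*(679 + 1240)) = 4441 - (799 - 1499*1919) = 4441 - (799 - 2876581) = 4441 - 1*(-2875782) = 4441 + 2875782 = 2880223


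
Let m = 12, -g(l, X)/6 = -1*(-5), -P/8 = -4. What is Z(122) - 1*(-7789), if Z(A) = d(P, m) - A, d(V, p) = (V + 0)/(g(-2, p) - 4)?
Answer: 130323/17 ≈ 7666.1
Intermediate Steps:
P = 32 (P = -8*(-4) = 32)
g(l, X) = -30 (g(l, X) = -(-6)*(-5) = -6*5 = -30)
d(V, p) = -V/34 (d(V, p) = (V + 0)/(-30 - 4) = V/(-34) = V*(-1/34) = -V/34)
Z(A) = -16/17 - A (Z(A) = -1/34*32 - A = -16/17 - A)
Z(122) - 1*(-7789) = (-16/17 - 1*122) - 1*(-7789) = (-16/17 - 122) + 7789 = -2090/17 + 7789 = 130323/17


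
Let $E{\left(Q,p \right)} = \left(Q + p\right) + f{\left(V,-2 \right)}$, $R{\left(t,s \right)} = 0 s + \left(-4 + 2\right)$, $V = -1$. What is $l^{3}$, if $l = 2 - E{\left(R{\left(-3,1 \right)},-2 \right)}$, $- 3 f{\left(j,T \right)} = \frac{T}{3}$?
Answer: $\frac{140608}{729} \approx 192.88$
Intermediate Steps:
$f{\left(j,T \right)} = - \frac{T}{9}$ ($f{\left(j,T \right)} = - \frac{T \frac{1}{3}}{3} = - \frac{\frac{1}{3} T}{3} = - \frac{T}{9}$)
$R{\left(t,s \right)} = -2$ ($R{\left(t,s \right)} = 0 - 2 = -2$)
$E{\left(Q,p \right)} = \frac{2}{9} + Q + p$ ($E{\left(Q,p \right)} = \left(Q + p\right) - - \frac{2}{9} = \left(Q + p\right) + \frac{2}{9} = \frac{2}{9} + Q + p$)
$l = \frac{52}{9}$ ($l = 2 - \left(\frac{2}{9} - 2 - 2\right) = 2 - - \frac{34}{9} = 2 + \frac{34}{9} = \frac{52}{9} \approx 5.7778$)
$l^{3} = \left(\frac{52}{9}\right)^{3} = \frac{140608}{729}$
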